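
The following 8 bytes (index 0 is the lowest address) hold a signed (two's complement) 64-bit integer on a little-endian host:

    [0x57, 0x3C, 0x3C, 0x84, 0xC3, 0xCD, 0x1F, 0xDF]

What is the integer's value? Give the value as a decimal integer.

-2368948639352734633

Little-endian: lowest address holds the least-significant byte.
Reassemble most-significant byte first: DF 1F CD C3 84 3C 3C 57 → 0xDF1FCDC3843C3C57.
Top bit is set, so as a signed 64-bit value this is 0xDF1FCDC3843C3C57 − 2^64 = -2368948639352734633.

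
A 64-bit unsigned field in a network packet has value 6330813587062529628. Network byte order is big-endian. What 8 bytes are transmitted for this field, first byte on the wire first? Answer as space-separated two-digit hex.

57 DB 91 6A 54 14 1E 5C

6330813587062529628 in hexadecimal, padded to 64 bits, is 0x57DB916A54141E5C.
Split into bytes (most-significant first): 57 DB 91 6A 54 14 1E 5C.
Big-endian stores the most-significant byte at the lowest address.
So the memory order matches the most-significant-first order: 57 DB 91 6A 54 14 1E 5C.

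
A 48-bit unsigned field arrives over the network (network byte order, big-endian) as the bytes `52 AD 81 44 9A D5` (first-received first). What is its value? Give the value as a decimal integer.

In big-endian order the high byte comes first in memory.
The bytes are already most-significant first: 0x52AD81449AD5.
0x52AD81449AD5 = 90905151576789.

90905151576789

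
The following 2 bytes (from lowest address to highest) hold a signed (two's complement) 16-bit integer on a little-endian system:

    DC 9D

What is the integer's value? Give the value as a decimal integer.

-25124

Little-endian: lowest address holds the least-significant byte.
Reassemble most-significant byte first: 9D DC → 0x9DDC.
Top bit is set, so as a signed 16-bit value this is 0x9DDC − 2^16 = -25124.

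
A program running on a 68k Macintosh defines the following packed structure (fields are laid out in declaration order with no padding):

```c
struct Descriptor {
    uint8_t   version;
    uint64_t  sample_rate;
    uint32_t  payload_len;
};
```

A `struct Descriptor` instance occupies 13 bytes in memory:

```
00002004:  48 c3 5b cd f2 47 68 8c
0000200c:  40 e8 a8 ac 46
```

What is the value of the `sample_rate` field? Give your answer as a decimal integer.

14077071500740430912

`sample_rate` follows `version` (1 byte), so it starts at byte offset 1 and occupies 8 bytes.
Bytes at offsets 1..8: C3 5B CD F2 47 68 8C 40.
Big-endian stores the most-significant byte at the lowest address.
The bytes are already most-significant first: 0xC35BCDF247688C40.
0xC35BCDF247688C40 = 14077071500740430912.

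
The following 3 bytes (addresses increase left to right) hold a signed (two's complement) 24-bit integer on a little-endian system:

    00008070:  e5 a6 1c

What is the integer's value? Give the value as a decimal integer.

Little-endian: lowest address holds the least-significant byte.
Reassemble most-significant byte first: 1C A6 E5 → 0x1CA6E5.
0x1CA6E5 = 1877733.

1877733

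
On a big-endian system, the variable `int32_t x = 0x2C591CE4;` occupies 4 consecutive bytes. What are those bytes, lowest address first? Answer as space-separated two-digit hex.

2C 59 1C E4

Split into bytes (most-significant first): 2C 59 1C E4.
In big-endian order the high byte comes first in memory.
So the memory order matches the most-significant-first order: 2C 59 1C E4.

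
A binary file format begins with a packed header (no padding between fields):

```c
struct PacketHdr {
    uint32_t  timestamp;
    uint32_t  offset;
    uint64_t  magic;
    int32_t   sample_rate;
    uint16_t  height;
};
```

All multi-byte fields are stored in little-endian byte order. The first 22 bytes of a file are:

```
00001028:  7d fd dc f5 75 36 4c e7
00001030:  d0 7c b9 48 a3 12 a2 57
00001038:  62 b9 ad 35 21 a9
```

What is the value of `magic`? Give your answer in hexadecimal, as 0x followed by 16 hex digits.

0x57A212A348B97CD0

`magic` follows `timestamp` (4 B), `offset` (4 B), so it starts at offset 4 + 4 = 8 and occupies 8 bytes.
Bytes at offsets 8..15: D0 7C B9 48 A3 12 A2 57.
Little-endian stores the least-significant byte at the lowest address.
Reassemble most-significant byte first: 57 A2 12 A3 48 B9 7C D0 → 0x57A212A348B97CD0.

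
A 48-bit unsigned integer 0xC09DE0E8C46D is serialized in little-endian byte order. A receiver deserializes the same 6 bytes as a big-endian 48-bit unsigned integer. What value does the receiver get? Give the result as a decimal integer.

120692488052160

Stored little-endian, the bytes at ascending addresses are 6D C4 E8 E0 9D C0.
Read back as big-endian, the last byte is least significant, giving 0x6DC4E8E09DC0.
0x6DC4E8E09DC0 = 120692488052160.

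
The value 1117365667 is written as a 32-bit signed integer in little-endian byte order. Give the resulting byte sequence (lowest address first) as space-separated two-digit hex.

1117365667 in hexadecimal, padded to 32 bits, is 0x4299A5A3.
Split into bytes (most-significant first): 42 99 A5 A3.
In little-endian order the low byte comes first in memory.
So at ascending addresses the bytes are A3 A5 99 42.

A3 A5 99 42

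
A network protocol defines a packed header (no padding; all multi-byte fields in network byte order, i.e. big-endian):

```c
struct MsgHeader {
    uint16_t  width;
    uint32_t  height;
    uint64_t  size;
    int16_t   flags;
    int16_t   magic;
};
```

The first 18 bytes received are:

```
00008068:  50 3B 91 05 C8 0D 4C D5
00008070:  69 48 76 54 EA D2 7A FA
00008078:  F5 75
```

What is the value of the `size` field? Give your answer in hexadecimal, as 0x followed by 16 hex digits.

0x4CD569487654EAD2

`size` follows `width` (2 B), `height` (4 B), so it starts at offset 2 + 4 = 6 and occupies 8 bytes.
Bytes at offsets 6..13: 4C D5 69 48 76 54 EA D2.
In big-endian order the high byte comes first in memory.
The bytes are already most-significant first: 0x4CD569487654EAD2.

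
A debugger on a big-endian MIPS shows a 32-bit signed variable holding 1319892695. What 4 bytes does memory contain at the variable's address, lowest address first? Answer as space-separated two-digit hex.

4E AB F6 D7

1319892695 in hexadecimal, padded to 32 bits, is 0x4EABF6D7.
Split into bytes (most-significant first): 4E AB F6 D7.
Big-endian: lowest address holds the most-significant byte.
So the memory order matches the most-significant-first order: 4E AB F6 D7.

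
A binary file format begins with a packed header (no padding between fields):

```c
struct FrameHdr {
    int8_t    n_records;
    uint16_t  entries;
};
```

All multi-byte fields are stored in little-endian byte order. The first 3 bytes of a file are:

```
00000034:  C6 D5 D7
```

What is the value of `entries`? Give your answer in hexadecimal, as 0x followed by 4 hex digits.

0xD7D5

`entries` follows `n_records` (1 byte), so it starts at byte offset 1 and occupies 2 bytes.
Bytes at offsets 1..2: D5 D7.
Little-endian: lowest address holds the least-significant byte.
Reassemble most-significant byte first: D7 D5 → 0xD7D5.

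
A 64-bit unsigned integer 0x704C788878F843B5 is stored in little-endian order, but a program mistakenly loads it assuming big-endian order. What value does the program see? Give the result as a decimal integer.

Stored little-endian, the bytes at ascending addresses are B5 43 F8 78 88 78 4C 70.
Read back as big-endian, the last byte is least significant, giving 0xB543F87888784C70.
0xB543F87888784C70 = 13061556540873919600.

13061556540873919600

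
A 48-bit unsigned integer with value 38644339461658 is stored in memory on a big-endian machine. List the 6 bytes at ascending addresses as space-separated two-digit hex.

23 25 96 20 4E 1A

38644339461658 in hexadecimal, padded to 48 bits, is 0x232596204E1A.
Split into bytes (most-significant first): 23 25 96 20 4E 1A.
Big-endian: lowest address holds the most-significant byte.
So the memory order matches the most-significant-first order: 23 25 96 20 4E 1A.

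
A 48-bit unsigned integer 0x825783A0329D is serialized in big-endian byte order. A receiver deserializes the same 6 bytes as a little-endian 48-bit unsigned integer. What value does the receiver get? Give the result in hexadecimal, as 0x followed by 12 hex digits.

Stored big-endian, the bytes at ascending addresses are 82 57 83 A0 32 9D.
Read back as little-endian, the first byte is least significant, giving 0x9D32A0835782.

0x9D32A0835782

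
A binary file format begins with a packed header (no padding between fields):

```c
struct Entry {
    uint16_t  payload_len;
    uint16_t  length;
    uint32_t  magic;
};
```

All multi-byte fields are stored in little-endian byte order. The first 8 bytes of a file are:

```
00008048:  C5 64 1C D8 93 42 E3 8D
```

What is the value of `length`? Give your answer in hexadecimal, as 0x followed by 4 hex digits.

`length` follows `payload_len` (2 bytes), so it starts at byte offset 2 and occupies 2 bytes.
Bytes at offsets 2..3: 1C D8.
Little-endian stores the least-significant byte at the lowest address.
Reassemble most-significant byte first: D8 1C → 0xD81C.

0xD81C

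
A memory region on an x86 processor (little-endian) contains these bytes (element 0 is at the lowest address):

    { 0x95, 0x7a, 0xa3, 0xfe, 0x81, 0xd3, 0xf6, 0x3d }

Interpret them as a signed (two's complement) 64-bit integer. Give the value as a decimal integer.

4464988635860794005

Little-endian stores the least-significant byte at the lowest address.
Reassemble most-significant byte first: 3D F6 D3 81 FE A3 7A 95 → 0x3DF6D381FEA37A95.
0x3DF6D381FEA37A95 = 4464988635860794005.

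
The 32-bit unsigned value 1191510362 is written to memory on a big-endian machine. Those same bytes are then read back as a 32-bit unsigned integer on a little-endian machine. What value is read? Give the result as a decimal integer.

1191510362 in 32-bit hexadecimal is 0x4705015A.
Stored big-endian, the bytes at ascending addresses are 47 05 01 5A.
Read back as little-endian, the first byte is least significant, giving 0x5A010547.
0x5A010547 = 1510016327.

1510016327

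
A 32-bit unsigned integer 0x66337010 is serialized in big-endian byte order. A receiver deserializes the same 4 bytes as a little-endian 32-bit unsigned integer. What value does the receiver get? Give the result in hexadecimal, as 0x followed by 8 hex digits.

Stored big-endian, the bytes at ascending addresses are 66 33 70 10.
Read back as little-endian, the first byte is least significant, giving 0x10703366.

0x10703366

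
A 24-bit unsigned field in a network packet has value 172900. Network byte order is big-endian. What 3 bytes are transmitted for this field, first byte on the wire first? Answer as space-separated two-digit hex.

02 A3 64

172900 in hexadecimal, padded to 24 bits, is 0x02A364.
Split into bytes (most-significant first): 02 A3 64.
In big-endian order the high byte comes first in memory.
So the memory order matches the most-significant-first order: 02 A3 64.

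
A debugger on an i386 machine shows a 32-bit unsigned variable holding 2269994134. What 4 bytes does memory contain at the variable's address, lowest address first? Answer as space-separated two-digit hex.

2269994134 in hexadecimal, padded to 32 bits, is 0x874D5C96.
Split into bytes (most-significant first): 87 4D 5C 96.
Little-endian stores the least-significant byte at the lowest address.
So at ascending addresses the bytes are 96 5C 4D 87.

96 5C 4D 87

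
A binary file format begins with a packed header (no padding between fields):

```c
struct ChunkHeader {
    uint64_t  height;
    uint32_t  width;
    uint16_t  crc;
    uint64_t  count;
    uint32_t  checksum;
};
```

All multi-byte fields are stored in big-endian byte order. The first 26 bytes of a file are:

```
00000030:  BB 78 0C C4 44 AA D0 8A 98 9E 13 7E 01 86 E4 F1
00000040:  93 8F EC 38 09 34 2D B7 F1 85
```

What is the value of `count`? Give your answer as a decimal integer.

`count` follows `height` (8 B), `width` (4 B), `crc` (2 B), so it starts at offset 8 + 4 + 2 = 14 and occupies 8 bytes.
Bytes at offsets 14..21: E4 F1 93 8F EC 38 09 34.
In big-endian order the high byte comes first in memory.
The bytes are already most-significant first: 0xE4F1938FEC380934.
0xE4F1938FEC380934 = 16497129156387539252.

16497129156387539252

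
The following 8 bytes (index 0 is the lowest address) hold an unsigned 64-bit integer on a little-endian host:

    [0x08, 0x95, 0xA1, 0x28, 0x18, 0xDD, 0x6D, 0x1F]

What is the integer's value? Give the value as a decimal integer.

2264709283467859208

Little-endian: lowest address holds the least-significant byte.
Reassemble most-significant byte first: 1F 6D DD 18 28 A1 95 08 → 0x1F6DDD1828A19508.
0x1F6DDD1828A19508 = 2264709283467859208.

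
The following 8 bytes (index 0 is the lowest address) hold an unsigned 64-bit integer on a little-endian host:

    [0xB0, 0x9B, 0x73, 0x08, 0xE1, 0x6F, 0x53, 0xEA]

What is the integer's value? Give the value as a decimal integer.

16884962440242240432

In little-endian order the low byte comes first in memory.
Reassemble most-significant byte first: EA 53 6F E1 08 73 9B B0 → 0xEA536FE108739BB0.
0xEA536FE108739BB0 = 16884962440242240432.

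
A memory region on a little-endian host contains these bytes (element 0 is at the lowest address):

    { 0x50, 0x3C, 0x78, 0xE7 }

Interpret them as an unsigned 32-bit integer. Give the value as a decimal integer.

3883416656

Little-endian stores the least-significant byte at the lowest address.
Reassemble most-significant byte first: E7 78 3C 50 → 0xE7783C50.
0xE7783C50 = 3883416656.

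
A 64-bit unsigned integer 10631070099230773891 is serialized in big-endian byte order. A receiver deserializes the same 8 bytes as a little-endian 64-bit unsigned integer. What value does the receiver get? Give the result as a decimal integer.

9462887377495493011

10631070099230773891 in 64-bit hexadecimal is 0x938925EDEEED5283.
Stored big-endian, the bytes at ascending addresses are 93 89 25 ED EE ED 52 83.
Read back as little-endian, the first byte is least significant, giving 0x8352EDEEED258993.
0x8352EDEEED258993 = 9462887377495493011.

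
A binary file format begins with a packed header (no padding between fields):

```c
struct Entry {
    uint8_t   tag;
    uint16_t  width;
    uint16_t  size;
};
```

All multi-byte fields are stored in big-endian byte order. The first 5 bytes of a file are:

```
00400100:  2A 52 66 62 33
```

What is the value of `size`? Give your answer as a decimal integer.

`size` follows `tag` (1 B), `width` (2 B), so it starts at offset 1 + 2 = 3 and occupies 2 bytes.
Bytes at offsets 3..4: 62 33.
Big-endian stores the most-significant byte at the lowest address.
The bytes are already most-significant first: 0x6233.
0x6233 = 25139.

25139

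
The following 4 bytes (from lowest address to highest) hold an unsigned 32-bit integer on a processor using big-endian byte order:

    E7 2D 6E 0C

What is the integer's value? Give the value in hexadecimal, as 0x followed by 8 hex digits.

0xE72D6E0C

Big-endian: lowest address holds the most-significant byte.
The bytes are already most-significant first: 0xE72D6E0C.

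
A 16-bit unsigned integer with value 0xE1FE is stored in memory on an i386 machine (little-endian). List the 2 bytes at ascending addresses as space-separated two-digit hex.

FE E1

Split into bytes (most-significant first): E1 FE.
In little-endian order the low byte comes first in memory.
So at ascending addresses the bytes are FE E1.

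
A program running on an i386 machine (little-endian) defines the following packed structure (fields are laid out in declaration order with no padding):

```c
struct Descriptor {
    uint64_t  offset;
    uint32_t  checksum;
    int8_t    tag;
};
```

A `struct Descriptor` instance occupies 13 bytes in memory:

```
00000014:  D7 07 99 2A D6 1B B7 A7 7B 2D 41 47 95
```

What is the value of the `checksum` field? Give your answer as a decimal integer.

1195453819

`checksum` follows `offset` (8 bytes), so it starts at byte offset 8 and occupies 4 bytes.
Bytes at offsets 8..11: 7B 2D 41 47.
In little-endian order the low byte comes first in memory.
Reassemble most-significant byte first: 47 41 2D 7B → 0x47412D7B.
0x47412D7B = 1195453819.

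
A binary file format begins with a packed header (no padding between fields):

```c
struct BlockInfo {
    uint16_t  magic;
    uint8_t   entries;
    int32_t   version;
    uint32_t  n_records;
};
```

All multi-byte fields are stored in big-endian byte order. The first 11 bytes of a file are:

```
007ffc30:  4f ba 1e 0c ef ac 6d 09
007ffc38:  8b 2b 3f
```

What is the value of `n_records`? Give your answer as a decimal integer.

160115519

`n_records` follows `magic` (2 B), `entries` (1 B), `version` (4 B), so it starts at offset 2 + 1 + 4 = 7 and occupies 4 bytes.
Bytes at offsets 7..10: 09 8B 2B 3F.
In big-endian order the high byte comes first in memory.
The bytes are already most-significant first: 0x098B2B3F.
0x098B2B3F = 160115519.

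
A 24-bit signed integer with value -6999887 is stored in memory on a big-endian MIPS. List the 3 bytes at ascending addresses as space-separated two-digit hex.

95 30 B1

Two's complement of -6999887 in 24 bits: 6999887 = 0x6ACF4F; invert → 0x9530B0; add 1 → 0x9530B1.
Split into bytes (most-significant first): 95 30 B1.
In big-endian order the high byte comes first in memory.
So the memory order matches the most-significant-first order: 95 30 B1.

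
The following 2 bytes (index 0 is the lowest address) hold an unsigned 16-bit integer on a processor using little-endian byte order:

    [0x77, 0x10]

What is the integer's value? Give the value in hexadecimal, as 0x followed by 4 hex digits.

0x1077

Little-endian: lowest address holds the least-significant byte.
Reassemble most-significant byte first: 10 77 → 0x1077.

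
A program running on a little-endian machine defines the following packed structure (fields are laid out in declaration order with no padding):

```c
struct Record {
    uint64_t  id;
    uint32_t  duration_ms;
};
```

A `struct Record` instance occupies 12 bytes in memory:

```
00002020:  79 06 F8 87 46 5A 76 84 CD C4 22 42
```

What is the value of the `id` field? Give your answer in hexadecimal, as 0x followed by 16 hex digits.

`id` is the first field, at byte offset 0, occupying 8 bytes.
Bytes at offsets 0..7: 79 06 F8 87 46 5A 76 84.
Little-endian stores the least-significant byte at the lowest address.
Reassemble most-significant byte first: 84 76 5A 46 87 F8 06 79 → 0x84765A4687F80679.

0x84765A4687F80679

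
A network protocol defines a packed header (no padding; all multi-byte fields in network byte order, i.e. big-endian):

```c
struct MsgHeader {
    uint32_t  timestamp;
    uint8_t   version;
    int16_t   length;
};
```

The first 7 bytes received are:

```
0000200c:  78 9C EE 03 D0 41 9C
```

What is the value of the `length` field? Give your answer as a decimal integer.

16796

`length` follows `timestamp` (4 B), `version` (1 B), so it starts at offset 4 + 1 = 5 and occupies 2 bytes.
Bytes at offsets 5..6: 41 9C.
Big-endian stores the most-significant byte at the lowest address.
The bytes are already most-significant first: 0x419C.
0x419C = 16796.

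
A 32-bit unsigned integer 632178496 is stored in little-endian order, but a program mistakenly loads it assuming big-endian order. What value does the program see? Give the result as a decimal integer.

1078439461

632178496 in 32-bit hexadecimal is 0x25AE4740.
Stored little-endian, the bytes at ascending addresses are 40 47 AE 25.
Read back as big-endian, the last byte is least significant, giving 0x4047AE25.
0x4047AE25 = 1078439461.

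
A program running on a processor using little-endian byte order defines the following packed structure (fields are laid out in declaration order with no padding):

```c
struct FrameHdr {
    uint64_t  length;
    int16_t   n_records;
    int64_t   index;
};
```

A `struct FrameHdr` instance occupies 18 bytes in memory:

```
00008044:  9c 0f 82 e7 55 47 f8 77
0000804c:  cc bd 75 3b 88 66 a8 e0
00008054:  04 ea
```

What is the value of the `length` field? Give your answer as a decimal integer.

8644737919019519900

`length` is the first field, at byte offset 0, occupying 8 bytes.
Bytes at offsets 0..7: 9C 0F 82 E7 55 47 F8 77.
Little-endian stores the least-significant byte at the lowest address.
Reassemble most-significant byte first: 77 F8 47 55 E7 82 0F 9C → 0x77F84755E7820F9C.
0x77F84755E7820F9C = 8644737919019519900.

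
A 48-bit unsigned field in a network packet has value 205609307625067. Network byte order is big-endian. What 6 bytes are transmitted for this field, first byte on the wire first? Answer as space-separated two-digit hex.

BB 00 25 BE 56 6B

205609307625067 in hexadecimal, padded to 48 bits, is 0xBB0025BE566B.
Split into bytes (most-significant first): BB 00 25 BE 56 6B.
Big-endian: lowest address holds the most-significant byte.
So the memory order matches the most-significant-first order: BB 00 25 BE 56 6B.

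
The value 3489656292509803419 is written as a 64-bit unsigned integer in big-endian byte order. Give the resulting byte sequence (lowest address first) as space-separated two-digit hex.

3489656292509803419 in hexadecimal, padded to 64 bits, is 0x306DBFE8B740E39B.
Split into bytes (most-significant first): 30 6D BF E8 B7 40 E3 9B.
In big-endian order the high byte comes first in memory.
So the memory order matches the most-significant-first order: 30 6D BF E8 B7 40 E3 9B.

30 6D BF E8 B7 40 E3 9B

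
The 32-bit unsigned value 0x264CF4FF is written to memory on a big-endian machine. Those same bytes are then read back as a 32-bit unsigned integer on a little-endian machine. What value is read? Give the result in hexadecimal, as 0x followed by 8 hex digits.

0xFFF44C26

Stored big-endian, the bytes at ascending addresses are 26 4C F4 FF.
Read back as little-endian, the first byte is least significant, giving 0xFFF44C26.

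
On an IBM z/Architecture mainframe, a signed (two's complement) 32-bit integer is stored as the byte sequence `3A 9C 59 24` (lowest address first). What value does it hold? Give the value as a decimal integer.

Big-endian: lowest address holds the most-significant byte.
The bytes are already most-significant first: 0x3A9C5924.
0x3A9C5924 = 983324964.

983324964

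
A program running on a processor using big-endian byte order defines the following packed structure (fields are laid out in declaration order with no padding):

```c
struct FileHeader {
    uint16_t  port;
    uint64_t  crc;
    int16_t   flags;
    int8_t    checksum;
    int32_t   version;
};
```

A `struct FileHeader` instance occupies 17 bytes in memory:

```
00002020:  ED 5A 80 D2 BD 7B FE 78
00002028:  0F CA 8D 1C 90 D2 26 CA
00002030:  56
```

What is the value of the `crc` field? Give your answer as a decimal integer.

`crc` follows `port` (2 bytes), so it starts at byte offset 2 and occupies 8 bytes.
Bytes at offsets 2..9: 80 D2 BD 7B FE 78 0F CA.
In big-endian order the high byte comes first in memory.
The bytes are already most-significant first: 0x80D2BD7BFE780FCA.
0x80D2BD7BFE780FCA = 9282690122211921866.

9282690122211921866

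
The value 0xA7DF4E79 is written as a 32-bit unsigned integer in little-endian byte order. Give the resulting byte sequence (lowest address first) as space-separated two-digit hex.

79 4E DF A7

Split into bytes (most-significant first): A7 DF 4E 79.
Little-endian stores the least-significant byte at the lowest address.
So at ascending addresses the bytes are 79 4E DF A7.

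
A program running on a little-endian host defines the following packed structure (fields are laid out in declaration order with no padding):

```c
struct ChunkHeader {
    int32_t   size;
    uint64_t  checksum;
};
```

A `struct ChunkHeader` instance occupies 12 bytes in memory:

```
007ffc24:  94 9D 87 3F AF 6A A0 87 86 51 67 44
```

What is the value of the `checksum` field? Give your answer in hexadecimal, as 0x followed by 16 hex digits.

`checksum` follows `size` (4 bytes), so it starts at byte offset 4 and occupies 8 bytes.
Bytes at offsets 4..11: AF 6A A0 87 86 51 67 44.
Little-endian: lowest address holds the least-significant byte.
Reassemble most-significant byte first: 44 67 51 86 87 A0 6A AF → 0x4467518687A06AAF.

0x4467518687A06AAF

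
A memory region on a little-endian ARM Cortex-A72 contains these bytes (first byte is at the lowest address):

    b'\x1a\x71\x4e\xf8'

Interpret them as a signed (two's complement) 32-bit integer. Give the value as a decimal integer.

Little-endian stores the least-significant byte at the lowest address.
Reassemble most-significant byte first: F8 4E 71 1A → 0xF84E711A.
Top bit is set, so as a signed 32-bit value this is 0xF84E711A − 2^32 = -129076966.

-129076966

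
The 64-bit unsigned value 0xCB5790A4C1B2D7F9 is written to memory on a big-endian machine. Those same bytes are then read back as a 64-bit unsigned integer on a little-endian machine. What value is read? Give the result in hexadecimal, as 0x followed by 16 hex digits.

0xF9D7B2C1A49057CB

Stored big-endian, the bytes at ascending addresses are CB 57 90 A4 C1 B2 D7 F9.
Read back as little-endian, the first byte is least significant, giving 0xF9D7B2C1A49057CB.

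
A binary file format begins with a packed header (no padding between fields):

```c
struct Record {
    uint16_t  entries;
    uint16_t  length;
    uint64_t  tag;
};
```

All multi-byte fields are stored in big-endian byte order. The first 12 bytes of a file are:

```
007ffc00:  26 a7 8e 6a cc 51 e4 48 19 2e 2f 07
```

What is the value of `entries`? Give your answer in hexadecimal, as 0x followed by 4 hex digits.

0x26A7

`entries` is the first field, at byte offset 0, occupying 2 bytes.
Bytes at offsets 0..1: 26 A7.
Big-endian: lowest address holds the most-significant byte.
The bytes are already most-significant first: 0x26A7.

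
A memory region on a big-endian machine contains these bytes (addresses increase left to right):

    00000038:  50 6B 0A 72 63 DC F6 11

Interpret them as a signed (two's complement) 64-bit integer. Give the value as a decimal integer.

5794736831960249873

Big-endian: lowest address holds the most-significant byte.
The bytes are already most-significant first: 0x506B0A7263DCF611.
0x506B0A7263DCF611 = 5794736831960249873.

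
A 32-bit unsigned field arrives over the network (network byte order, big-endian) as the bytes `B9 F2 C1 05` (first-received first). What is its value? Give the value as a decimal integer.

In big-endian order the high byte comes first in memory.
The bytes are already most-significant first: 0xB9F2C105.
0xB9F2C105 = 3119694085.

3119694085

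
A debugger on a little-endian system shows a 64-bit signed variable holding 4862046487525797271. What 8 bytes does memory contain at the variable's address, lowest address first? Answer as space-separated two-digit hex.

4862046487525797271 in hexadecimal, padded to 64 bits, is 0x437975852A692D97.
Split into bytes (most-significant first): 43 79 75 85 2A 69 2D 97.
Little-endian: lowest address holds the least-significant byte.
So at ascending addresses the bytes are 97 2D 69 2A 85 75 79 43.

97 2D 69 2A 85 75 79 43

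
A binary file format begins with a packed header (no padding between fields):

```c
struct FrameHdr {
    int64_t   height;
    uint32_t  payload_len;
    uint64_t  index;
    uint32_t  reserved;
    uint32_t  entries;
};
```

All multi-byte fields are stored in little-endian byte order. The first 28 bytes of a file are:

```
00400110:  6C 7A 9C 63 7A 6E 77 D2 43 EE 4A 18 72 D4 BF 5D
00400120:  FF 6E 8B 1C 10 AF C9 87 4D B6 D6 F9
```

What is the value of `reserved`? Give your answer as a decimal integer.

`reserved` follows `height` (8 B), `payload_len` (4 B), `index` (8 B), so it starts at offset 8 + 4 + 8 = 20 and occupies 4 bytes.
Bytes at offsets 20..23: 10 AF C9 87.
Little-endian: lowest address holds the least-significant byte.
Reassemble most-significant byte first: 87 C9 AF 10 → 0x87C9AF10.
0x87C9AF10 = 2278141712.

2278141712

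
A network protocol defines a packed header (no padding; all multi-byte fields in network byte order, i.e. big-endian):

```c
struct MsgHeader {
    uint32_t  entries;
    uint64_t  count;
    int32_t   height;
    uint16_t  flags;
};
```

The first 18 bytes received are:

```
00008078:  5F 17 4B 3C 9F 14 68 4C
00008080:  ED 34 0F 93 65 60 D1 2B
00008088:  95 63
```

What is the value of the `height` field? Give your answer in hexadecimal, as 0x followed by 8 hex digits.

`height` follows `entries` (4 B), `count` (8 B), so it starts at offset 4 + 8 = 12 and occupies 4 bytes.
Bytes at offsets 12..15: 65 60 D1 2B.
Big-endian: lowest address holds the most-significant byte.
The bytes are already most-significant first: 0x6560D12B.

0x6560D12B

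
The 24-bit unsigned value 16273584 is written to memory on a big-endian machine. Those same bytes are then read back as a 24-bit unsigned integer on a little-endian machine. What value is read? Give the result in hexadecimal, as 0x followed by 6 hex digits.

0xB050F8

16273584 in 24-bit hexadecimal is 0xF850B0.
Stored big-endian, the bytes at ascending addresses are F8 50 B0.
Read back as little-endian, the first byte is least significant, giving 0xB050F8.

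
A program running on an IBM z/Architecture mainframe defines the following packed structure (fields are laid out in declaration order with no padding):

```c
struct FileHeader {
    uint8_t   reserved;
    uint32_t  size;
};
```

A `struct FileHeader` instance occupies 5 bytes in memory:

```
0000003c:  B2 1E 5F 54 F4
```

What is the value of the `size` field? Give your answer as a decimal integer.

`size` follows `reserved` (1 byte), so it starts at byte offset 1 and occupies 4 bytes.
Bytes at offsets 1..4: 1E 5F 54 F4.
Big-endian: lowest address holds the most-significant byte.
The bytes are already most-significant first: 0x1E5F54F4.
0x1E5F54F4 = 509564148.

509564148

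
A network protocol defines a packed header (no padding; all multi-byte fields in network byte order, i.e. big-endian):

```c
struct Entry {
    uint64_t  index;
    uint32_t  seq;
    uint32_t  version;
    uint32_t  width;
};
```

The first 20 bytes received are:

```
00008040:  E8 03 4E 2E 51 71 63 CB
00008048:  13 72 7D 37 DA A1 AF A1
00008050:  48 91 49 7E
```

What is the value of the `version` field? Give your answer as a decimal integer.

`version` follows `index` (8 B), `seq` (4 B), so it starts at offset 8 + 4 = 12 and occupies 4 bytes.
Bytes at offsets 12..15: DA A1 AF A1.
Big-endian stores the most-significant byte at the lowest address.
The bytes are already most-significant first: 0xDAA1AFA1.
0xDAA1AFA1 = 3668029345.

3668029345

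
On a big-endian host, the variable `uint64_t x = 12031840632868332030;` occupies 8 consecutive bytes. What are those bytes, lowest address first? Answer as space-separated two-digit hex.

12031840632868332030 in hexadecimal, padded to 64 bits, is 0xA6F9AF4EE43A61FE.
Split into bytes (most-significant first): A6 F9 AF 4E E4 3A 61 FE.
Big-endian: lowest address holds the most-significant byte.
So the memory order matches the most-significant-first order: A6 F9 AF 4E E4 3A 61 FE.

A6 F9 AF 4E E4 3A 61 FE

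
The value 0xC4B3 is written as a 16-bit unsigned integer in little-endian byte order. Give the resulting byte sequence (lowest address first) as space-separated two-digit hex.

Split into bytes (most-significant first): C4 B3.
Little-endian: lowest address holds the least-significant byte.
So at ascending addresses the bytes are B3 C4.

B3 C4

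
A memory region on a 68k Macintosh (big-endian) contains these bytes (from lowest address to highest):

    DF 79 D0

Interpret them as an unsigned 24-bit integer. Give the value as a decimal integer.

14645712

Big-endian: lowest address holds the most-significant byte.
The bytes are already most-significant first: 0xDF79D0.
0xDF79D0 = 14645712.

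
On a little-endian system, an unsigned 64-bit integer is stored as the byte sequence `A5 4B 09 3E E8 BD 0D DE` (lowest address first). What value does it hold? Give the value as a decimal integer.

Little-endian: lowest address holds the least-significant byte.
Reassemble most-significant byte first: DE 0D BD E8 3E 09 4B A5 → 0xDE0DBDE83E094BA5.
0xDE0DBDE83E094BA5 = 16000653856288099237.

16000653856288099237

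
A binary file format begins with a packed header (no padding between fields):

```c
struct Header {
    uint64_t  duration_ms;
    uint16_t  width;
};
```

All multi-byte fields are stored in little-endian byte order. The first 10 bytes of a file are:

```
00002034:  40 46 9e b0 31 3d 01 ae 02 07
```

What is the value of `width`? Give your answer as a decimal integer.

1794

`width` follows `duration_ms` (8 bytes), so it starts at byte offset 8 and occupies 2 bytes.
Bytes at offsets 8..9: 02 07.
Little-endian stores the least-significant byte at the lowest address.
Reassemble most-significant byte first: 07 02 → 0x0702.
0x0702 = 1794.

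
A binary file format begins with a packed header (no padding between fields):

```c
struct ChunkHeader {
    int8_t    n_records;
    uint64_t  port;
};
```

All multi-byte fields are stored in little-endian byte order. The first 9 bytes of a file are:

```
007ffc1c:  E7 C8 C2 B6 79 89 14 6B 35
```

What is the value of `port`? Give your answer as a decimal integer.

3849192887203316424

`port` follows `n_records` (1 byte), so it starts at byte offset 1 and occupies 8 bytes.
Bytes at offsets 1..8: C8 C2 B6 79 89 14 6B 35.
Little-endian stores the least-significant byte at the lowest address.
Reassemble most-significant byte first: 35 6B 14 89 79 B6 C2 C8 → 0x356B148979B6C2C8.
0x356B148979B6C2C8 = 3849192887203316424.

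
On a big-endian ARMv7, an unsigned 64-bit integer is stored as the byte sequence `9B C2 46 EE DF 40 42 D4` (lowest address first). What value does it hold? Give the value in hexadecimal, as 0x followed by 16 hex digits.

0x9BC246EEDF4042D4

Big-endian stores the most-significant byte at the lowest address.
The bytes are already most-significant first: 0x9BC246EEDF4042D4.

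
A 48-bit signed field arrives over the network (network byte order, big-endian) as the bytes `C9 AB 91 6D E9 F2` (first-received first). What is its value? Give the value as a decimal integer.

Big-endian: lowest address holds the most-significant byte.
The bytes are already most-significant first: 0xC9AB916DE9F2.
Top bit is set, so as a signed 48-bit value this is 0xC9AB916DE9F2 − 2^48 = -59736260220430.

-59736260220430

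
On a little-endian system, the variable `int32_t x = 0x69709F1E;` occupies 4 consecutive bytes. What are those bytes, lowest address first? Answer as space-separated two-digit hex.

Split into bytes (most-significant first): 69 70 9F 1E.
Little-endian stores the least-significant byte at the lowest address.
So at ascending addresses the bytes are 1E 9F 70 69.

1E 9F 70 69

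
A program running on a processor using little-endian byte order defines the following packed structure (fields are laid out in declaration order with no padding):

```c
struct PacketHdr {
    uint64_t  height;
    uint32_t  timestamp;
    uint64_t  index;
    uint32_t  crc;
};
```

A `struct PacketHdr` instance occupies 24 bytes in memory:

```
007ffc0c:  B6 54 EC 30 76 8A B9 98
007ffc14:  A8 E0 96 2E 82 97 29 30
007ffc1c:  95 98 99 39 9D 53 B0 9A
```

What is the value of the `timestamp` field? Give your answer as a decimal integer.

781639848

`timestamp` follows `height` (8 bytes), so it starts at byte offset 8 and occupies 4 bytes.
Bytes at offsets 8..11: A8 E0 96 2E.
In little-endian order the low byte comes first in memory.
Reassemble most-significant byte first: 2E 96 E0 A8 → 0x2E96E0A8.
0x2E96E0A8 = 781639848.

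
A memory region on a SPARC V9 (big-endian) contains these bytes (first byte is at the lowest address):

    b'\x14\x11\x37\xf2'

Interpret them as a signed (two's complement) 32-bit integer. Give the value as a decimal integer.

In big-endian order the high byte comes first in memory.
The bytes are already most-significant first: 0x141137F2.
0x141137F2 = 336672754.

336672754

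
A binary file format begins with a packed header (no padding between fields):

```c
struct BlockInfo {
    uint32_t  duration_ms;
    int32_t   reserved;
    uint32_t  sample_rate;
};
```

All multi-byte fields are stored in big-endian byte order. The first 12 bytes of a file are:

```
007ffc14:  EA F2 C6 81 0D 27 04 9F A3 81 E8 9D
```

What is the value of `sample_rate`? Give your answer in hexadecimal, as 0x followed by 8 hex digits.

0xA381E89D

`sample_rate` follows `duration_ms` (4 B), `reserved` (4 B), so it starts at offset 4 + 4 = 8 and occupies 4 bytes.
Bytes at offsets 8..11: A3 81 E8 9D.
Big-endian stores the most-significant byte at the lowest address.
The bytes are already most-significant first: 0xA381E89D.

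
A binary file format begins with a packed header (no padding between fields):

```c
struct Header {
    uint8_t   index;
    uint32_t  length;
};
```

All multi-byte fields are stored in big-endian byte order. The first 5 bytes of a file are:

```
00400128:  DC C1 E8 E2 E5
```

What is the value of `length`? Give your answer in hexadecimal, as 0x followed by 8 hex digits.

0xC1E8E2E5

`length` follows `index` (1 byte), so it starts at byte offset 1 and occupies 4 bytes.
Bytes at offsets 1..4: C1 E8 E2 E5.
Big-endian: lowest address holds the most-significant byte.
The bytes are already most-significant first: 0xC1E8E2E5.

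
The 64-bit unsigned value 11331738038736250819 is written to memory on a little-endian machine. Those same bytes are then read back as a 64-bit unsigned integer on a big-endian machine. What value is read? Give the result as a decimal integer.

11331738038736250819 in 64-bit hexadecimal is 0x9D426BB546A7E7C3.
Stored little-endian, the bytes at ascending addresses are C3 E7 A7 46 B5 6B 42 9D.
Read back as big-endian, the last byte is least significant, giving 0xC3E7A746B56B429D.
0xC3E7A746B56B429D = 14116435479149363869.

14116435479149363869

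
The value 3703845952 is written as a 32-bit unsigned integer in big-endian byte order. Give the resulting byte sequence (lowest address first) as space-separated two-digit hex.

3703845952 in hexadecimal, padded to 32 bits, is 0xDCC43440.
Split into bytes (most-significant first): DC C4 34 40.
In big-endian order the high byte comes first in memory.
So the memory order matches the most-significant-first order: DC C4 34 40.

DC C4 34 40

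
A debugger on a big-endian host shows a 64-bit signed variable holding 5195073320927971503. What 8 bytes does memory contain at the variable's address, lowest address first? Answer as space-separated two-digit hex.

48 18 9B A9 24 05 48 AF

5195073320927971503 in hexadecimal, padded to 64 bits, is 0x48189BA9240548AF.
Split into bytes (most-significant first): 48 18 9B A9 24 05 48 AF.
Big-endian stores the most-significant byte at the lowest address.
So the memory order matches the most-significant-first order: 48 18 9B A9 24 05 48 AF.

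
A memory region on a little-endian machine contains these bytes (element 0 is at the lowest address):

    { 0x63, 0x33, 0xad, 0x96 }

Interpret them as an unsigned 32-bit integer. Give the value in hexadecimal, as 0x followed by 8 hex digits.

0x96AD3363

Little-endian stores the least-significant byte at the lowest address.
Reassemble most-significant byte first: 96 AD 33 63 → 0x96AD3363.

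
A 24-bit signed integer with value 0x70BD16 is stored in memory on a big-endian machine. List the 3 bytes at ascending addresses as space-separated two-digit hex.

Split into bytes (most-significant first): 70 BD 16.
Big-endian: lowest address holds the most-significant byte.
So the memory order matches the most-significant-first order: 70 BD 16.

70 BD 16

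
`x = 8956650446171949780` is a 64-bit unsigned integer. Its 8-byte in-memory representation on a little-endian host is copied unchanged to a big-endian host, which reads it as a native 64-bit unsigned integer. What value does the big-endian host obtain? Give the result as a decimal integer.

8956650446171949780 in 64-bit hexadecimal is 0x7C4C6A205D6C4AD4.
Stored little-endian, the bytes at ascending addresses are D4 4A 6C 5D 20 6A 4C 7C.
Read back as big-endian, the last byte is least significant, giving 0xD44A6C5D206A4C7C.
0xD44A6C5D206A4C7C = 15297158231548906620.

15297158231548906620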